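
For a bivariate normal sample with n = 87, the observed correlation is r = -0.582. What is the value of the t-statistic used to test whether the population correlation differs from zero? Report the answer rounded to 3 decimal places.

t = r·√(n−2) / √(1−r²) with r = -0.582, n = 87
  = -0.582·√85 / √(1 − 0.338724)
  = -0.582·9.219544 / 0.813189
  = -5.365775 / 0.813189 = -6.598

-6.598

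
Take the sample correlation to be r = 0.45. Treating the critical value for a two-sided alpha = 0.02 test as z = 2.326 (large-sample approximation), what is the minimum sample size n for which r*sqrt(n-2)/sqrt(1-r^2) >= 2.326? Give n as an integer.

Need r·√(n−2)/√(1−r²) ≥ 2.326
√(n−2) ≥ 2.326·√(1−0.2025) / 0.45 = 2.326·0.893029 / 0.45 = 4.6160
n−2 ≥ 21.3075  ⇒  n ≥ 23.3075
Smallest integer n = 24

24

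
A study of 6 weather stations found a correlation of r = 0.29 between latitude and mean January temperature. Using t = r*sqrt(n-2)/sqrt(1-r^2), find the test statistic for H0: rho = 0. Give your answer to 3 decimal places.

1 − r² = 1 − 0.0841 = 0.9159;  √(1−r²) = 0.957027
√(n−2) = √4 = 2.000000
t = r·√(n−2)/√(1−r²) = 0.29 · 2.000000 / 0.957027 = 0.606

0.606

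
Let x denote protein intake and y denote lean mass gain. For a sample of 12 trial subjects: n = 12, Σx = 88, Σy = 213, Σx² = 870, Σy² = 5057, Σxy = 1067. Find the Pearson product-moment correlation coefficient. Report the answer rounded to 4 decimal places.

-0.9244

S_xy = nΣxy − ΣxΣy = 12·1067 − 88·213 = 12804 − 18744 = -5940
S_xx = nΣx² − (Σx)² = 12·870 − 88² = 10440 − 7744 = 2696
S_yy = nΣy² − (Σy)² = 12·5057 − 213² = 60684 − 45369 = 15315
r = S_xy / √(S_xx·S_yy) = -5940 / √(2696·15315) = -5940 / √41289240 = -5940 / 6425.6704 = -0.9244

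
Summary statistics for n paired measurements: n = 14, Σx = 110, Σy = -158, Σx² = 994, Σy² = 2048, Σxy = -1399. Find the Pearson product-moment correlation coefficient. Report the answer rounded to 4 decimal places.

-0.8501

Numerator: nΣxy − (Σx)(Σy) = 14·(-1399) − (110)(-158) = -2206
Denominator: √[(nΣx²−(Σx)²)(nΣy²−(Σy)²)]
  nΣx²−(Σx)² = 14·994 − 12100 = 1816;  nΣy²−(Σy)² = 14·2048 − 24964 = 3708
  √(1816·3708) = √6733728 = 2594.9428
r = -2206 / 2594.9428 = -0.8501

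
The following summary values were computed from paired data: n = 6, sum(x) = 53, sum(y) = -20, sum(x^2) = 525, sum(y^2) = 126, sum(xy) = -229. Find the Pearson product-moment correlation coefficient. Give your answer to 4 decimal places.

Numerator: nΣxy − (Σx)(Σy) = 6·(-229) − (53)(-20) = -314
Denominator: √[(nΣx²−(Σx)²)(nΣy²−(Σy)²)]
  nΣx²−(Σx)² = 6·525 − 2809 = 341;  nΣy²−(Σy)² = 6·126 − 400 = 356
  √(341·356) = √121396 = 348.4193
r = -314 / 348.4193 = -0.9012

-0.9012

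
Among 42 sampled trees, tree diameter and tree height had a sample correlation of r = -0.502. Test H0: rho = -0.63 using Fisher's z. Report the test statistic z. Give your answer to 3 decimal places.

1.183

Fisher z: atanh(-0.502) = -0.551976, atanh(-0.63) = -0.741416
z = (z_r − z_0)·√(n−3) = (-0.551976 − (-0.741416))·√39 = 0.189440 · 6.244998 = 1.183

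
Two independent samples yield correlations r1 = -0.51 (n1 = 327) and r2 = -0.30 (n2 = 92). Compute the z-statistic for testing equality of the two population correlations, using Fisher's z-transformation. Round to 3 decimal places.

-2.116

z1 = atanh(-0.51) = -0.562730,  z2 = atanh(-0.30) = -0.309520
SE = √(1/(n1−3) + 1/(n2−3)) = √(1/324 + 1/89) = √(0.0030864 + 0.0112360) = √0.0143224 = 0.119676
z = (z1 − z2)/SE = (-0.562730 − (-0.309520)) / 0.119676 = -0.253210 / 0.119676 = -2.116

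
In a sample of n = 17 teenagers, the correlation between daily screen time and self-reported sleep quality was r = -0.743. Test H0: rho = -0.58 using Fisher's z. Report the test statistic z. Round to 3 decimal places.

-1.103

z_r = atanh(-0.743) = -0.957143,  z_0 = atanh(-0.58) = -0.662463
SE = 1/√(n−3) = 1/√14 = 0.267261
z = (z_r − z_0)/SE = (-0.957143 − (-0.662463)) / 0.267261 = -0.294680 / 0.267261 = -1.103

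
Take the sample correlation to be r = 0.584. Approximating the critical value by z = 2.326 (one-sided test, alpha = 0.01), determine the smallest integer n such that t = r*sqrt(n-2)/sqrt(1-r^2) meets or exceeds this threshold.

13

r√(n−2)/√(1−r²) ≥ 2.326  ⇔  n−2 ≥ (2.326)²·(1−r²)/r²
(1−r²)/r² = (1−0.341056)/0.341056 = 1.9321
n ≥ 2 + 5.410276·1.9321 = 2 + 10.4532 = 12.4532
⌈12.4532⌉ = 13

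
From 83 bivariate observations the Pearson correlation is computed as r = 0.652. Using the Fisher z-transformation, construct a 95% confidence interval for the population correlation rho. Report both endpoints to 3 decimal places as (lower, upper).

z_r = atanh(0.652) = 0.778770;  SE = 1/√(n−3) = 1/√80 = 0.111803
z-limits: 0.778770 ± 1.960·0.111803 = 0.778770 ± 0.219134 = [0.559636, 0.997904]
ρ-limits: (tanh 0.559636, tanh 0.997904) = (0.508, 0.761)

(0.508, 0.761)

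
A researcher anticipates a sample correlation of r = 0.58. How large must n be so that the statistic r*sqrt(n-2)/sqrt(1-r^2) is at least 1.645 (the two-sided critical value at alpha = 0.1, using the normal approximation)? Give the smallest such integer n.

r√(n−2)/√(1−r²) ≥ 1.645  ⇔  n−2 ≥ (1.645)²·(1−r²)/r²
(1−r²)/r² = (1−0.3364)/0.3364 = 1.9727
n ≥ 2 + 2.706025·1.9727 = 2 + 5.3382 = 7.3382
⌈7.3382⌉ = 8

8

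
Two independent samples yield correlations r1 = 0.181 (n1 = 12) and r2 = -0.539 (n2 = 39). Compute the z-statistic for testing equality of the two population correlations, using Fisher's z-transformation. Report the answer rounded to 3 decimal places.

Fisher z-transforms: z1 = atanh(0.181) = 0.183016, z2 = atanh(-0.539) = -0.602745; difference d = 0.785761
Var(d) = 1/9 + 1/36 = 0.1111111 + 0.0277778 = 0.1388889
z = d/√Var(d) = 0.785761 / √0.1388889 = 0.785761 / 0.372678 = 2.108

2.108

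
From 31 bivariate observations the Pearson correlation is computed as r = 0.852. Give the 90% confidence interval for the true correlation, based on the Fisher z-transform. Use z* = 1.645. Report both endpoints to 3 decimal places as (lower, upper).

(0.741, 0.918)

z_r = atanh(0.852) = 1.263405;  SE = 1/√(n−3) = 1/√28 = 0.188982
z-limits: 1.263405 ± 1.645·0.188982 = 1.263405 ± 0.310875 = [0.952530, 1.574280]
ρ-limits: (tanh 0.952530, tanh 1.574280) = (0.741, 0.918)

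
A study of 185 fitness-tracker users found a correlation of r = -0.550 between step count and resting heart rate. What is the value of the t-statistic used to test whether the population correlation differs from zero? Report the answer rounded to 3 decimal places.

-8.909

t = r·√(n−2) / √(1−r²) with r = -0.550, n = 185
  = -0.550·√183 / √(1 − 0.302500)
  = -0.550·13.527749 / 0.835165
  = -7.440262 / 0.835165 = -8.909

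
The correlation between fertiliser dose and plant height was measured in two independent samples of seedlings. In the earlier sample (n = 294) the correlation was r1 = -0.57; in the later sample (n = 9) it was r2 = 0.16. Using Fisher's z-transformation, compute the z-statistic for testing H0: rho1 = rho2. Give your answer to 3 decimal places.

-1.961

Fisher z-transforms: z1 = atanh(-0.57) = -0.647523, z2 = atanh(0.16) = 0.161387; difference d = -0.808910
Var(d) = 1/291 + 1/6 = 0.0034364 + 0.1666667 = 0.1701031
z = d/√Var(d) = -0.808910 / √0.1701031 = -0.808910 / 0.412436 = -1.961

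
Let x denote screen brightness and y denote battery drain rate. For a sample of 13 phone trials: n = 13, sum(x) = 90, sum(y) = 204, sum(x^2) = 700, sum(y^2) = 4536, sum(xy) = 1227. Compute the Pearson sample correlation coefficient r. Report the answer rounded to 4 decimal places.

-0.5783

Numerator: nΣxy − (Σx)(Σy) = 13·1227 − (90)(204) = -2409
Denominator: √[(nΣx²−(Σx)²)(nΣy²−(Σy)²)]
  nΣx²−(Σx)² = 13·700 − 8100 = 1000;  nΣy²−(Σy)² = 13·4536 − 41616 = 17352
  √(1000·17352) = √17352000 = 4165.5732
r = -2409 / 4165.5732 = -0.5783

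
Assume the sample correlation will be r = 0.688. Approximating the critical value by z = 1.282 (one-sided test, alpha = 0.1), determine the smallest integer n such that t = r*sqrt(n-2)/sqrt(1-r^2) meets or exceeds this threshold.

4

Need r·√(n−2)/√(1−r²) ≥ 1.282
√(n−2) ≥ 1.282·√(1−0.473344) / 0.688 = 1.282·0.725711 / 0.688 = 1.3523
n−2 ≥ 1.8287  ⇒  n ≥ 3.8287
Smallest integer n = 4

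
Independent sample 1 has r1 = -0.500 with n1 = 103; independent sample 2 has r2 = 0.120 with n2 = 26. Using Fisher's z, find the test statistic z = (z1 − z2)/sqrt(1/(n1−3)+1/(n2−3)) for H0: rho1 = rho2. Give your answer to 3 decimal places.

-2.897

Fisher z-transforms: z1 = atanh(-0.500) = -0.549306, z2 = atanh(0.120) = 0.120581; difference d = -0.669887
Var(d) = 1/100 + 1/23 = 0.0100000 + 0.0434783 = 0.0534783
z = d/√Var(d) = -0.669887 / √0.0534783 = -0.669887 / 0.231254 = -2.897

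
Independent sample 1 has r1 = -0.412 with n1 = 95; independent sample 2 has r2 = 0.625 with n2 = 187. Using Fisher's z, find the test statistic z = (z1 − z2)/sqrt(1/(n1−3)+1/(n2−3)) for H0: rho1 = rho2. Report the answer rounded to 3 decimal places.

Fisher z-transforms: z1 = atanh(-0.412) = -0.438018, z2 = atanh(0.625) = 0.733169; difference d = -1.171187
Var(d) = 1/92 + 1/184 = 0.0108696 + 0.0054348 = 0.0163044
z = d/√Var(d) = -1.171187 / √0.0163044 = -1.171187 / 0.127689 = -9.172

-9.172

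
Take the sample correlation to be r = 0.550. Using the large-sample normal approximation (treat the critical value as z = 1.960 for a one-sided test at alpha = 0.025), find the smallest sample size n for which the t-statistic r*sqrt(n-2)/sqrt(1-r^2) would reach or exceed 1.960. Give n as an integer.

11

Need r·√(n−2)/√(1−r²) ≥ 1.960
√(n−2) ≥ 1.960·√(1−0.302500) / 0.550 = 1.960·0.835165 / 0.550 = 2.9762
n−2 ≥ 8.8578  ⇒  n ≥ 10.8578
Smallest integer n = 11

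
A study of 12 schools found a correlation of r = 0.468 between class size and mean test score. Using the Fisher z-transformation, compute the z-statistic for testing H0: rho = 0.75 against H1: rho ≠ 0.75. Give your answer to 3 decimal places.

-1.396

Fisher z: atanh(0.468) = 0.507506, atanh(0.75) = 0.972955
z = (z_r − z_0)·√(n−3) = (0.507506 − 0.972955)·√9 = -0.465449 · 3.000000 = -1.396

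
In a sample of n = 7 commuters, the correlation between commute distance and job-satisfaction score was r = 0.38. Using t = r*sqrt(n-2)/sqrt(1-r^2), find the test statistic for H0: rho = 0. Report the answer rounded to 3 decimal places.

0.919

t = r·√(n−2) / √(1−r²) with r = 0.38, n = 7
  = 0.38·√5 / √(1 − 0.1444)
  = 0.38·2.236068 / 0.924986
  = 0.849706 / 0.924986 = 0.919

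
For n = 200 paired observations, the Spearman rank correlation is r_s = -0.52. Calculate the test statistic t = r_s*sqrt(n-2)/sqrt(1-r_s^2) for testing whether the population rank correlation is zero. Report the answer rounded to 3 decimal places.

-8.566

1 − r_s² = 1 − 0.2704 = 0.7296;  √(1−r_s²) = 0.854166
√(n−2) = √198 = 14.071247
t = r_s·√(n−2)/√(1−r_s²) = -0.52 · 14.071247 / 0.854166 = -8.566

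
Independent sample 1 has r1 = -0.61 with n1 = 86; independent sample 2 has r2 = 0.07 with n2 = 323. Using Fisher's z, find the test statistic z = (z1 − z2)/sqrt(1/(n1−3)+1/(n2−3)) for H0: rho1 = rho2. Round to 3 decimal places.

-6.324

Fisher z-transforms: z1 = atanh(-0.61) = -0.708921, z2 = atanh(0.07) = 0.070115; difference d = -0.779036
Var(d) = 1/83 + 1/320 = 0.0120482 + 0.0031250 = 0.0151732
z = d/√Var(d) = -0.779036 / √0.0151732 = -0.779036 / 0.123180 = -6.324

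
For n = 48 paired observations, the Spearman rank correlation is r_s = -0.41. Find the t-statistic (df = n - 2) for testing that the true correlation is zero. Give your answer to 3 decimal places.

1 − r_s² = 1 − 0.1681 = 0.8319;  √(1−r_s²) = 0.912086
√(n−2) = √46 = 6.782330
t = r_s·√(n−2)/√(1−r_s²) = -0.41 · 6.782330 / 0.912086 = -3.049

-3.049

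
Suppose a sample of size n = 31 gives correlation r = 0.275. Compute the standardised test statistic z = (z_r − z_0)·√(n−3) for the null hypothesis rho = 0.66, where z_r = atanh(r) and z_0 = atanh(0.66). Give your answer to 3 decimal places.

-2.702

Fisher z: atanh(0.275) = 0.282265, atanh(0.66) = 0.792814
z = (z_r − z_0)·√(n−3) = (0.282265 − 0.792814)·√28 = -0.510549 · 5.291503 = -2.702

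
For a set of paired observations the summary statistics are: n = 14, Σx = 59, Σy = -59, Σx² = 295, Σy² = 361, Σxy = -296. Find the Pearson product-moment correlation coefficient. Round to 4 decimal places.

Numerator: nΣxy − (Σx)(Σy) = 14·(-296) − (59)(-59) = -663
Denominator: √[(nΣx²−(Σx)²)(nΣy²−(Σy)²)]
  nΣx²−(Σx)² = 14·295 − 3481 = 649;  nΣy²−(Σy)² = 14·361 − 3481 = 1573
  √(649·1573) = √1020877 = 1010.3846
r = -663 / 1010.3846 = -0.6562

-0.6562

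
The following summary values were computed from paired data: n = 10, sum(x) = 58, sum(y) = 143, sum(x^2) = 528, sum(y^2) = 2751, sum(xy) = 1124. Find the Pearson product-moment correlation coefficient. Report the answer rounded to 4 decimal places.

0.8009

S_xy = nΣxy − ΣxΣy = 10·1124 − 58·143 = 11240 − 8294 = 2946
S_xx = nΣx² − (Σx)² = 10·528 − 58² = 5280 − 3364 = 1916
S_yy = nΣy² − (Σy)² = 10·2751 − 143² = 27510 − 20449 = 7061
r = S_xy / √(S_xx·S_yy) = 2946 / √(1916·7061) = 2946 / √13528876 = 2946 / 3678.1620 = 0.8009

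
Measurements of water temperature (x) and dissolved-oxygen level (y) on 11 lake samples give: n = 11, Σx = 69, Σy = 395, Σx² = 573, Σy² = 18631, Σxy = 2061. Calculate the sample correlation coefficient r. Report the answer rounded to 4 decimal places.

-0.5278

Numerator: nΣxy − (Σx)(Σy) = 11·2061 − (69)(395) = -4584
Denominator: √[(nΣx²−(Σx)²)(nΣy²−(Σy)²)]
  nΣx²−(Σx)² = 11·573 − 4761 = 1542;  nΣy²−(Σy)² = 11·18631 − 156025 = 48916
  √(1542·48916) = √75428472 = 8684.9566
r = -4584 / 8684.9566 = -0.5278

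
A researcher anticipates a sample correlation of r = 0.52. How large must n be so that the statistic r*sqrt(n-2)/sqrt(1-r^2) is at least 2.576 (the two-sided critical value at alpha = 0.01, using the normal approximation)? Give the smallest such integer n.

Need r·√(n−2)/√(1−r²) ≥ 2.576
√(n−2) ≥ 2.576·√(1−0.2704) / 0.52 = 2.576·0.854166 / 0.52 = 4.2314
n−2 ≥ 17.9047  ⇒  n ≥ 19.9047
Smallest integer n = 20

20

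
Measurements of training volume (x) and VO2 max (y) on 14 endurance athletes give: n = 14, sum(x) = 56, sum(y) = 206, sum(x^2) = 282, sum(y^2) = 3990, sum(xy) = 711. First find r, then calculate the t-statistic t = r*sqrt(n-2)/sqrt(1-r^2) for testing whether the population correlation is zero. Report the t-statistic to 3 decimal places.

-1.891

S_xy = nΣxy − ΣxΣy = 14·711 − 56·206 = 9954 − 11536 = -1582
S_xx = nΣx² − (Σx)² = 14·282 − 56² = 3948 − 3136 = 812
S_yy = nΣy² − (Σy)² = 14·3990 − 206² = 55860 − 42436 = 13424
r = S_xy / √(S_xx·S_yy) = -1582 / √(812·13424) = -1582 / √10900288 = -1582 / 3301.5584 = -0.4792
t = r·√(n−2)/√(1−r²) = -0.4792·√12 / √(1−0.229633) = -1.659997 / 0.877706 = -1.891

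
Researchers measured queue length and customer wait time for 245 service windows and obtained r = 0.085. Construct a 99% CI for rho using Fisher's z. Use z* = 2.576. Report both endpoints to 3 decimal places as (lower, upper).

(-0.080, 0.246)

Fisher z: z_r = atanh(r) = ½·ln((1+0.085)/(1−0.085)) = 0.085206
SE(z) = 1/√(n−3) = 1/√242 = 0.064282
99% ⇒ z* = 2.576; margin = 2.576·0.064282 = 0.165590
CI on z-scale: (-0.080384, 0.250796)
Back-transform: tanh(-0.080384) = -0.080211, tanh(0.250796) = 0.245667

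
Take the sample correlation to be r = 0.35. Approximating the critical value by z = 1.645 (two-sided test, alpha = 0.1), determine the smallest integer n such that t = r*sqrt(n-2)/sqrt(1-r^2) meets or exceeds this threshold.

Need r·√(n−2)/√(1−r²) ≥ 1.645
√(n−2) ≥ 1.645·√(1−0.1225) / 0.35 = 1.645·0.936750 / 0.35 = 4.4027
n−2 ≥ 19.3838  ⇒  n ≥ 21.3838
Smallest integer n = 22

22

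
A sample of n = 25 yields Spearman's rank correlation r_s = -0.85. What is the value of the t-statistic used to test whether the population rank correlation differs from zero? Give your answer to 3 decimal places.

-7.738

1 − r_s² = 1 − 0.7225 = 0.2775;  √(1−r_s²) = 0.526783
√(n−2) = √23 = 4.795832
t = r_s·√(n−2)/√(1−r_s²) = -0.85 · 4.795832 / 0.526783 = -7.738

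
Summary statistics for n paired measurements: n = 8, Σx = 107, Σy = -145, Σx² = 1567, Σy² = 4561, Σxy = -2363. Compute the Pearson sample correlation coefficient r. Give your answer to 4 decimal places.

-0.8266

Numerator: nΣxy − (Σx)(Σy) = 8·(-2363) − (107)(-145) = -3389
Denominator: √[(nΣx²−(Σx)²)(nΣy²−(Σy)²)]
  nΣx²−(Σx)² = 8·1567 − 11449 = 1087;  nΣy²−(Σy)² = 8·4561 − 21025 = 15463
  √(1087·15463) = √16808281 = 4099.7904
r = -3389 / 4099.7904 = -0.8266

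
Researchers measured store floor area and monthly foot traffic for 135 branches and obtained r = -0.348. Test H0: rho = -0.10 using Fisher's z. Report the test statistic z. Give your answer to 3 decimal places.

-3.020

z_r = atanh(-0.348) = -0.363166,  z_0 = atanh(-0.10) = -0.100335
SE = 1/√(n−3) = 1/√132 = 0.087039
z = (z_r − z_0)/SE = (-0.363166 − (-0.100335)) / 0.087039 = -0.262831 / 0.087039 = -3.020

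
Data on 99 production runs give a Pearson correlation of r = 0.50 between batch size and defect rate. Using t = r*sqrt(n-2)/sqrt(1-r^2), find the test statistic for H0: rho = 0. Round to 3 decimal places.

5.686

t = r·√(n−2) / √(1−r²) with r = 0.50, n = 99
  = 0.50·√97 / √(1 − 0.2500)
  = 0.50·9.848858 / 0.866025
  = 4.924429 / 0.866025 = 5.686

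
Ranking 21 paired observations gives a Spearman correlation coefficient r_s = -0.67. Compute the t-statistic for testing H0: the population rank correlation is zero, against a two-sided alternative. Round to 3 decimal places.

1 − r_s² = 1 − 0.4489 = 0.5511;  √(1−r_s²) = 0.742361
√(n−2) = √19 = 4.358899
t = r_s·√(n−2)/√(1−r_s²) = -0.67 · 4.358899 / 0.742361 = -3.934

-3.934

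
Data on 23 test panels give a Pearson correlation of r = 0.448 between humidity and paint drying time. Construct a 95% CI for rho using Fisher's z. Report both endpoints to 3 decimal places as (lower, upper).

z_r = atanh(0.448) = 0.482195;  SE = 1/√(n−3) = 1/√20 = 0.223607
z-limits: 0.482195 ± 1.960·0.223607 = 0.482195 ± 0.438270 = [0.043925, 0.920465]
ρ-limits: (tanh 0.043925, tanh 0.920465) = (0.044, 0.726)

(0.044, 0.726)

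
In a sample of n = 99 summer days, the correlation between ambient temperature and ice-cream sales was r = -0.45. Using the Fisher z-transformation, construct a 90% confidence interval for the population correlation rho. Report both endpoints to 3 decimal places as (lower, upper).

(-0.573, -0.307)

Fisher z: z_r = atanh(r) = ½·ln((1+(-0.45))/(1−(-0.45))) = -0.484700
SE(z) = 1/√(n−3) = 1/√96 = 0.102062
90% ⇒ z* = 1.645; margin = 1.645·0.102062 = 0.167892
CI on z-scale: (-0.652592, -0.316808)
Back-transform: tanh(-0.652592) = -0.573412, tanh(-0.316808) = -0.306618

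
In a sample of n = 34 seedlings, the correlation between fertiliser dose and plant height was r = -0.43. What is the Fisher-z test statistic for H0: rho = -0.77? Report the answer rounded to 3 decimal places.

z_r = atanh(-0.43) = -0.459897,  z_0 = atanh(-0.77) = -1.020328
SE = 1/√(n−3) = 1/√31 = 0.179605
z = (z_r − z_0)/SE = (-0.459897 − (-1.020328)) / 0.179605 = 0.560431 / 0.179605 = 3.120

3.120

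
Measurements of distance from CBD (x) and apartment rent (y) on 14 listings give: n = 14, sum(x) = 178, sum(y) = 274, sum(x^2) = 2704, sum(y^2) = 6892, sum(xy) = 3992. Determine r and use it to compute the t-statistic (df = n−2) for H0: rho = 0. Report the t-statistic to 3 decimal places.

Numerator: nΣxy − (Σx)(Σy) = 14·3992 − (178)(274) = 7116
Denominator: √[(nΣx²−(Σx)²)(nΣy²−(Σy)²)]
  nΣx²−(Σx)² = 14·2704 − 31684 = 6172;  nΣy²−(Σy)² = 14·6892 − 75076 = 21412
  √(6172·21412) = √132154864 = 11495.8629
r = 7116 / 11495.8629 = 0.6190
t = r·√(n−2)/√(1−r²) = 0.6190·√12 / √(1−0.383161) = 2.144279 / 0.785391 = 2.730

2.730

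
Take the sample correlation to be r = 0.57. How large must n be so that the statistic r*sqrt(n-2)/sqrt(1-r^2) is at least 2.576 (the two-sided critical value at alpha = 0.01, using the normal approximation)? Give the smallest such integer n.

Need r·√(n−2)/√(1−r²) ≥ 2.576
√(n−2) ≥ 2.576·√(1−0.3249) / 0.57 = 2.576·0.821645 / 0.57 = 3.7133
n−2 ≥ 13.7886  ⇒  n ≥ 15.7886
Smallest integer n = 16

16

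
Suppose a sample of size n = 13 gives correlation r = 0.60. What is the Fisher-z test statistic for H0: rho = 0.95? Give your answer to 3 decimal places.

z_r = atanh(0.60) = 0.693147,  z_0 = atanh(0.95) = 1.831781
SE = 1/√(n−3) = 1/√10 = 0.316228
z = (z_r − z_0)/SE = (0.693147 − 1.831781) / 0.316228 = -1.138634 / 0.316228 = -3.601

-3.601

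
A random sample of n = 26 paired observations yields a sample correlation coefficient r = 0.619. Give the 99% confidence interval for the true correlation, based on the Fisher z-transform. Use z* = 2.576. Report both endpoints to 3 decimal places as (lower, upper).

Fisher z: z_r = atanh(r) = ½·ln((1+0.619)/(1−0.619)) = 0.723382
SE(z) = 1/√(n−3) = 1/√23 = 0.208514
99% ⇒ z* = 2.576; margin = 2.576·0.208514 = 0.537132
CI on z-scale: (0.186250, 1.260514)
Back-transform: tanh(0.186250) = 0.184126, tanh(1.260514) = 0.851206

(0.184, 0.851)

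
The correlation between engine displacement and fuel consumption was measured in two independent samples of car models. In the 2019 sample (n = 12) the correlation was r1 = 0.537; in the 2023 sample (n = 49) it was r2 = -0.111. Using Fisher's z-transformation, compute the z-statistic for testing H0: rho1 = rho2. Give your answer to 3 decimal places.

Fisher z-transforms: z1 = atanh(0.537) = 0.599930, z2 = atanh(-0.111) = -0.111459; difference d = 0.711389
Var(d) = 1/9 + 1/46 = 0.1111111 + 0.0217391 = 0.1328502
z = d/√Var(d) = 0.711389 / √0.1328502 = 0.711389 / 0.364486 = 1.952

1.952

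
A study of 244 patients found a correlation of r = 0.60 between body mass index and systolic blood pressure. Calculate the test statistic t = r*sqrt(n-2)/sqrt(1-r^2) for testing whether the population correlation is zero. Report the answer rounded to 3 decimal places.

t = r·√(n−2) / √(1−r²) with r = 0.60, n = 244
  = 0.60·√242 / √(1 − 0.3600)
  = 0.60·15.556349 / 0.800000
  = 9.333809 / 0.800000 = 11.667

11.667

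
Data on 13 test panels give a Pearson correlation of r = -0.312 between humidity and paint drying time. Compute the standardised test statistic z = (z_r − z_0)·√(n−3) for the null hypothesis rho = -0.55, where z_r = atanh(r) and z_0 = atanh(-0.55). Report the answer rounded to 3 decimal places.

z_r = atanh(-0.312) = -0.322760,  z_0 = atanh(-0.55) = -0.618381
SE = 1/√(n−3) = 1/√10 = 0.316228
z = (z_r − z_0)/SE = (-0.322760 − (-0.618381)) / 0.316228 = 0.295621 / 0.316228 = 0.935

0.935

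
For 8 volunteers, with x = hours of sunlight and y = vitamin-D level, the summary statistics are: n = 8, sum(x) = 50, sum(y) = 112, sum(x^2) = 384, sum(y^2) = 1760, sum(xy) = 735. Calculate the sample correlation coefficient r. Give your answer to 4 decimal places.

0.2987

Numerator: nΣxy − (Σx)(Σy) = 8·735 − (50)(112) = 280
Denominator: √[(nΣx²−(Σx)²)(nΣy²−(Σy)²)]
  nΣx²−(Σx)² = 8·384 − 2500 = 572;  nΣy²−(Σy)² = 8·1760 − 12544 = 1536
  √(572·1536) = √878592 = 937.3324
r = 280 / 937.3324 = 0.2987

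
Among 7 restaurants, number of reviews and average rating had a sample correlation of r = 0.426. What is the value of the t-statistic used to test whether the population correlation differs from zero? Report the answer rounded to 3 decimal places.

1 − r² = 1 − 0.181476 = 0.818524;  √(1−r²) = 0.904723
√(n−2) = √5 = 2.236068
t = r·√(n−2)/√(1−r²) = 0.426 · 2.236068 / 0.904723 = 1.053

1.053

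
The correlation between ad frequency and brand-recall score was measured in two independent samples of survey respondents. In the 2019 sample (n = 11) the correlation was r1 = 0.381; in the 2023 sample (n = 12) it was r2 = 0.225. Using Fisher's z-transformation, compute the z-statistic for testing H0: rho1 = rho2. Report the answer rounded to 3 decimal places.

0.355

z1 = atanh(0.381) = 0.401229,  z2 = atanh(0.225) = 0.228917
SE = √(1/(n1−3) + 1/(n2−3)) = √(1/8 + 1/9) = √(0.1250000 + 0.1111111) = √0.2361111 = 0.485913
z = (z1 − z2)/SE = (0.401229 − 0.228917) / 0.485913 = 0.172312 / 0.485913 = 0.355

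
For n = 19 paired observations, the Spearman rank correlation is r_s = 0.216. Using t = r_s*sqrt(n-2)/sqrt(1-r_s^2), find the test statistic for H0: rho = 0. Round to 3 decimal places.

0.912

t = r_s·√(n−2) / √(1−r_s²) with r_s = 0.216, n = 19
  = 0.216·√17 / √(1 − 0.046656)
  = 0.216·4.123106 / 0.976393
  = 0.890591 / 0.976393 = 0.912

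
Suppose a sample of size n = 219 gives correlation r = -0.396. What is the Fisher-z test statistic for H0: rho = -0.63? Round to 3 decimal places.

4.740

Fisher z: atanh(-0.396) = -0.418896, atanh(-0.63) = -0.741416
z = (z_r − z_0)·√(n−3) = (-0.418896 − (-0.741416))·√216 = 0.322520 · 14.696938 = 4.740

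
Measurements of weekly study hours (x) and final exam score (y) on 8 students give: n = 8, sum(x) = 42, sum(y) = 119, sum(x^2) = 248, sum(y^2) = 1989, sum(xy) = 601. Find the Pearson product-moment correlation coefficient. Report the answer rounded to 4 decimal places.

-0.3061

S_xy = nΣxy − ΣxΣy = 8·601 − 42·119 = 4808 − 4998 = -190
S_xx = nΣx² − (Σx)² = 8·248 − 42² = 1984 − 1764 = 220
S_yy = nΣy² − (Σy)² = 8·1989 − 119² = 15912 − 14161 = 1751
r = S_xy / √(S_xx·S_yy) = -190 / √(220·1751) = -190 / √385220 = -190 / 620.6609 = -0.3061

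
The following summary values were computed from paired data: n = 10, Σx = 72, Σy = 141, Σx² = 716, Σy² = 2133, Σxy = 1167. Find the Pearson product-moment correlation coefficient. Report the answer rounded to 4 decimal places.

Numerator: nΣxy − (Σx)(Σy) = 10·1167 − (72)(141) = 1518
Denominator: √[(nΣx²−(Σx)²)(nΣy²−(Σy)²)]
  nΣx²−(Σx)² = 10·716 − 5184 = 1976;  nΣy²−(Σy)² = 10·2133 − 19881 = 1449
  √(1976·1449) = √2863224 = 1692.1064
r = 1518 / 1692.1064 = 0.8971

0.8971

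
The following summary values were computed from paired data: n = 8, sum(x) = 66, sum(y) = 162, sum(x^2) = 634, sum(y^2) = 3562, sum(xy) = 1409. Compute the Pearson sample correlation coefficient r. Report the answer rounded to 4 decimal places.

0.4568

S_xy = nΣxy − ΣxΣy = 8·1409 − 66·162 = 11272 − 10692 = 580
S_xx = nΣx² − (Σx)² = 8·634 − 66² = 5072 − 4356 = 716
S_yy = nΣy² − (Σy)² = 8·3562 − 162² = 28496 − 26244 = 2252
r = S_xy / √(S_xx·S_yy) = 580 / √(716·2252) = 580 / √1612432 = 580 / 1269.8157 = 0.4568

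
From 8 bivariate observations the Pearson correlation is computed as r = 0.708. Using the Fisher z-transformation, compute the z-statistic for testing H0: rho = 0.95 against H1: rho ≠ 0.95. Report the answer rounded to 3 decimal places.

z_r = atanh(0.708) = 0.883162,  z_0 = atanh(0.95) = 1.831781
SE = 1/√(n−3) = 1/√5 = 0.447214
z = (z_r − z_0)/SE = (0.883162 − 1.831781) / 0.447214 = -0.948619 / 0.447214 = -2.121

-2.121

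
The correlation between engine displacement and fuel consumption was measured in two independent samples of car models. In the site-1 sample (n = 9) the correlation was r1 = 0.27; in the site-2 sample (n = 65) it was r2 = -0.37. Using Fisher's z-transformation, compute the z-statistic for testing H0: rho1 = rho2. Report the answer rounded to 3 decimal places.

Fisher z-transforms: z1 = atanh(0.27) = 0.276864, z2 = atanh(-0.37) = -0.388423; difference d = 0.665287
Var(d) = 1/6 + 1/62 = 0.1666667 + 0.0161290 = 0.1827957
z = d/√Var(d) = 0.665287 / √0.1827957 = 0.665287 / 0.427546 = 1.556

1.556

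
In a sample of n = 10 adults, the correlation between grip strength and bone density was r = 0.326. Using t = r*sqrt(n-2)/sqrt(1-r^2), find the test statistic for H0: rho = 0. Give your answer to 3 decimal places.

0.975

t = r·√(n−2) / √(1−r²) with r = 0.326, n = 10
  = 0.326·√8 / √(1 − 0.106276)
  = 0.326·2.828427 / 0.945370
  = 0.922067 / 0.945370 = 0.975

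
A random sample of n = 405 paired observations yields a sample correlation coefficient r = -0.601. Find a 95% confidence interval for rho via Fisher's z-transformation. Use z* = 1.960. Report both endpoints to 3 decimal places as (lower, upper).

(-0.660, -0.535)

z_r = atanh(-0.601) = -0.694711;  SE = 1/√(n−3) = 1/√402 = 0.049875
z-limits: -0.694711 ± 1.960·0.049875 = -0.694711 ± 0.097755 = [-0.792466, -0.596956]
ρ-limits: (tanh -0.792466, tanh -0.596956) = (-0.660, -0.535)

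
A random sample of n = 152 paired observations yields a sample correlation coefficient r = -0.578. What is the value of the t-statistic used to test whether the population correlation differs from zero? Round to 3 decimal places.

1 − r² = 1 − 0.334084 = 0.665916;  √(1−r²) = 0.816037
√(n−2) = √150 = 12.247449
t = r·√(n−2)/√(1−r²) = -0.578 · 12.247449 / 0.816037 = -8.675

-8.675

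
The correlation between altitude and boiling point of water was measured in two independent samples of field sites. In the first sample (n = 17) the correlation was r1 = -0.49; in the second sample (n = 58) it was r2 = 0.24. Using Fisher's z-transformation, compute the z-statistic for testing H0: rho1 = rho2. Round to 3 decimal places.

-2.608

Fisher z-transforms: z1 = atanh(-0.49) = -0.536060, z2 = atanh(0.24) = 0.244774; difference d = -0.780834
Var(d) = 1/14 + 1/55 = 0.0714286 + 0.0181818 = 0.0896104
z = d/√Var(d) = -0.780834 / √0.0896104 = -0.780834 / 0.299350 = -2.608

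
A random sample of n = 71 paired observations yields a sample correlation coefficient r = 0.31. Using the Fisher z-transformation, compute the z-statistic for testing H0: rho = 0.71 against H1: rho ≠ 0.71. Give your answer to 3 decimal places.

z_r = atanh(0.31) = 0.320545,  z_0 = atanh(0.71) = 0.887184
SE = 1/√(n−3) = 1/√68 = 0.121268
z = (z_r − z_0)/SE = (0.320545 − 0.887184) / 0.121268 = -0.566639 / 0.121268 = -4.673

-4.673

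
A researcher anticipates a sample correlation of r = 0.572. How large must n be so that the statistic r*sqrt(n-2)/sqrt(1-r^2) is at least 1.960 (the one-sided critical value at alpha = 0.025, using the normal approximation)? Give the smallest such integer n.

10

r√(n−2)/√(1−r²) ≥ 1.960  ⇔  n−2 ≥ (1.960)²·(1−r²)/r²
(1−r²)/r² = (1−0.327184)/0.327184 = 2.0564
n ≥ 2 + 3.8416·2.0564 = 2 + 7.8999 = 9.8999
⌈9.8999⌉ = 10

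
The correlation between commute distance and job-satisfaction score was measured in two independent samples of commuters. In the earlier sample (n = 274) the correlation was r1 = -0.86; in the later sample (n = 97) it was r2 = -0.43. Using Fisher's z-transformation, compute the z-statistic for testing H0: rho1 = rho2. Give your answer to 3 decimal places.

-6.963

z1 = atanh(-0.86) = -1.293345,  z2 = atanh(-0.43) = -0.459897
SE = √(1/(n1−3) + 1/(n2−3)) = √(1/271 + 1/94) = √(0.0036900 + 0.0106383) = √0.0143283 = 0.119701
z = (z1 − z2)/SE = (-1.293345 − (-0.459897)) / 0.119701 = -0.833448 / 0.119701 = -6.963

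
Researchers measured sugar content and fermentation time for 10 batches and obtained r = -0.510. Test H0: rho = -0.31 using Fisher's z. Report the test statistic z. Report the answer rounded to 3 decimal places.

Fisher z: atanh(-0.510) = -0.562730, atanh(-0.31) = -0.320545
z = (z_r − z_0)·√(n−3) = (-0.562730 − (-0.320545))·√7 = -0.242185 · 2.645751 = -0.641

-0.641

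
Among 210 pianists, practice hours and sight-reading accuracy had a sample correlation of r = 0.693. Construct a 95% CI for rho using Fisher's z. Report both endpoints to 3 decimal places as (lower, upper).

z_r = atanh(0.693) = 0.853705;  SE = 1/√(n−3) = 1/√207 = 0.069505
z-limits: 0.853705 ± 1.960·0.069505 = 0.853705 ± 0.136230 = [0.717475, 0.989935]
ρ-limits: (tanh 0.717475, tanh 0.989935) = (0.615, 0.757)

(0.615, 0.757)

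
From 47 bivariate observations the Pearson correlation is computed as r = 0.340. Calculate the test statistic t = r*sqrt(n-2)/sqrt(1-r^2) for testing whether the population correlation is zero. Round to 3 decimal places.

1 − r² = 1 − 0.115600 = 0.884400;  √(1−r²) = 0.940425
√(n−2) = √45 = 6.708204
t = r·√(n−2)/√(1−r²) = 0.340 · 6.708204 / 0.940425 = 2.425

2.425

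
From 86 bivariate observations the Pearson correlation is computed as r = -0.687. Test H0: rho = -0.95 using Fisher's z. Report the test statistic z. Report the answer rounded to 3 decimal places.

9.015

z_r = atanh(-0.687) = -0.842252,  z_0 = atanh(-0.95) = -1.831781
SE = 1/√(n−3) = 1/√83 = 0.109764
z = (z_r − z_0)/SE = (-0.842252 − (-1.831781)) / 0.109764 = 0.989529 / 0.109764 = 9.015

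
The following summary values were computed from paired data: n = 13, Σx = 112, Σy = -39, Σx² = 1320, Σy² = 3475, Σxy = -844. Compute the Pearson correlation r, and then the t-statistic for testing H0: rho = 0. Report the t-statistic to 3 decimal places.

Numerator: nΣxy − (Σx)(Σy) = 13·(-844) − (112)(-39) = -6604
Denominator: √[(nΣx²−(Σx)²)(nΣy²−(Σy)²)]
  nΣx²−(Σx)² = 13·1320 − 12544 = 4616;  nΣy²−(Σy)² = 13·3475 − 1521 = 43654
  √(4616·43654) = √201506864 = 14195.3113
r = -6604 / 14195.3113 = -0.4652
t = r·√(n−2)/√(1−r²) = -0.4652·√11 / √(1−0.216411) = -1.542894 / 0.885206 = -1.743

-1.743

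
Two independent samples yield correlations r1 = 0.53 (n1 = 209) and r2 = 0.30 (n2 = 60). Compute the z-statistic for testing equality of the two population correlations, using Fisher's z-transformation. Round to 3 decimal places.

z1 = atanh(0.53) = 0.590145,  z2 = atanh(0.30) = 0.309520
SE = √(1/(n1−3) + 1/(n2−3)) = √(1/206 + 1/57) = √(0.0048544 + 0.0175439) = √0.0223983 = 0.149661
z = (z1 − z2)/SE = (0.590145 − 0.309520) / 0.149661 = 0.280625 / 0.149661 = 1.875

1.875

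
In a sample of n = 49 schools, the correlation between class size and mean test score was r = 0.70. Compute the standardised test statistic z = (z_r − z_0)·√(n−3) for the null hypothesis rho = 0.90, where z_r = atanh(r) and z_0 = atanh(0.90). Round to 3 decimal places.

z_r = atanh(0.70) = 0.867301,  z_0 = atanh(0.90) = 1.472219
SE = 1/√(n−3) = 1/√46 = 0.147442
z = (z_r − z_0)/SE = (0.867301 − 1.472219) / 0.147442 = -0.604918 / 0.147442 = -4.103

-4.103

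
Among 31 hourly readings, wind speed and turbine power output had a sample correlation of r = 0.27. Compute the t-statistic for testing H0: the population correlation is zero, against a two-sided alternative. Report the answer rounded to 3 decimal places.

1.510

t = r·√(n−2) / √(1−r²) with r = 0.27, n = 31
  = 0.27·√29 / √(1 − 0.0729)
  = 0.27·5.385165 / 0.962860
  = 1.453995 / 0.962860 = 1.510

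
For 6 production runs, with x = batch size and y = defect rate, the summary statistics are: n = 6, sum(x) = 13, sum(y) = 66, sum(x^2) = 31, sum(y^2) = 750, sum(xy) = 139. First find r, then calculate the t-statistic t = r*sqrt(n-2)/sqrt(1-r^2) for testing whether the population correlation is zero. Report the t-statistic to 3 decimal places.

-1.109

S_xy = nΣxy − ΣxΣy = 6·139 − 13·66 = 834 − 858 = -24
S_xx = nΣx² − (Σx)² = 6·31 − 13² = 186 − 169 = 17
S_yy = nΣy² − (Σy)² = 6·750 − 66² = 4500 − 4356 = 144
r = S_xy / √(S_xx·S_yy) = -24 / √(17·144) = -24 / √2448 = -24 / 49.4773 = -0.4851
t = r·√(n−2)/√(1−r²) = -0.4851·√4 / √(1−0.235322) = -0.970200 / 0.874459 = -1.109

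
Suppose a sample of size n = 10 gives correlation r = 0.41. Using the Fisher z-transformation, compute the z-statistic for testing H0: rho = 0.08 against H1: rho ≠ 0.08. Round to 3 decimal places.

0.940

z_r = atanh(0.41) = 0.435611,  z_0 = atanh(0.08) = 0.080171
SE = 1/√(n−3) = 1/√7 = 0.377964
z = (z_r − z_0)/SE = (0.435611 − 0.080171) / 0.377964 = 0.355440 / 0.377964 = 0.940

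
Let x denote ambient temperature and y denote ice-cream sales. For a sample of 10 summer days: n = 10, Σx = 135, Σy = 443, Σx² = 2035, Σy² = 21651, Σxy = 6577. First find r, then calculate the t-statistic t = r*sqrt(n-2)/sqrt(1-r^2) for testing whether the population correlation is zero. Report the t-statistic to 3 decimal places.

6.172

Numerator: nΣxy − (Σx)(Σy) = 10·6577 − (135)(443) = 5965
Denominator: √[(nΣx²−(Σx)²)(nΣy²−(Σy)²)]
  nΣx²−(Σx)² = 10·2035 − 18225 = 2125;  nΣy²−(Σy)² = 10·21651 − 196249 = 20261
  √(2125·20261) = √43054625 = 6561.6023
r = 5965 / 6561.6023 = 0.9091
t = r·√(n−2)/√(1−r²) = 0.9091·√8 / √(1−0.826463) = 2.571323 / 0.416578 = 6.172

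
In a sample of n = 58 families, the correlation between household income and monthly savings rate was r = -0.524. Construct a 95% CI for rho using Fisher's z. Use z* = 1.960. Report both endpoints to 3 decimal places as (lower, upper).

z_r = atanh(-0.524) = -0.581838;  SE = 1/√(n−3) = 1/√55 = 0.134840
z-limits: -0.581838 ± 1.960·0.134840 = -0.581838 ± 0.264286 = [-0.846124, -0.317552]
ρ-limits: (tanh -0.846124, tanh -0.317552) = (-0.689, -0.307)

(-0.689, -0.307)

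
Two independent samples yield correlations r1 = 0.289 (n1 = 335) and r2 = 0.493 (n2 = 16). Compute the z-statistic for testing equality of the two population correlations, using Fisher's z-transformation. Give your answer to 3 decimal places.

z1 = atanh(0.289) = 0.297475,  z2 = atanh(0.493) = 0.540016
SE = √(1/(n1−3) + 1/(n2−3)) = √(1/332 + 1/13) = √(0.0030120 + 0.0769231) = √0.0799351 = 0.282728
z = (z1 − z2)/SE = (0.297475 − 0.540016) / 0.282728 = -0.242541 / 0.282728 = -0.858

-0.858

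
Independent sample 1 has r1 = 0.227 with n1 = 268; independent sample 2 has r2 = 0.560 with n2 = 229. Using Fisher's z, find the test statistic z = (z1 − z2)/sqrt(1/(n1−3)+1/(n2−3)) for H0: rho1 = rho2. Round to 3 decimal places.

-4.438

Fisher z-transforms: z1 = atanh(0.227) = 0.231024, z2 = atanh(0.560) = 0.632833; difference d = -0.401809
Var(d) = 1/265 + 1/226 = 0.0037736 + 0.0044248 = 0.0081984
z = d/√Var(d) = -0.401809 / √0.0081984 = -0.401809 / 0.090545 = -4.438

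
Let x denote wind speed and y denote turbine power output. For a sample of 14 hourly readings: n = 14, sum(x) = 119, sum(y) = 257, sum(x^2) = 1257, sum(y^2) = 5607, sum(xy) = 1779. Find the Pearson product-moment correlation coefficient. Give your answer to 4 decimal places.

-0.8679

Numerator: nΣxy − (Σx)(Σy) = 14·1779 − (119)(257) = -5677
Denominator: √[(nΣx²−(Σx)²)(nΣy²−(Σy)²)]
  nΣx²−(Σx)² = 14·1257 − 14161 = 3437;  nΣy²−(Σy)² = 14·5607 − 66049 = 12449
  √(3437·12449) = √42787213 = 6541.1935
r = -5677 / 6541.1935 = -0.8679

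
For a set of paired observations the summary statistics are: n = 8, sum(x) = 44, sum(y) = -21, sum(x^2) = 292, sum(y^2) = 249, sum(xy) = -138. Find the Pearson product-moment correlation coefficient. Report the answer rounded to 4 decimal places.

S_xy = nΣxy − ΣxΣy = 8·(-138) − 44·(-21) = -1104 − (-924) = -180
S_xx = nΣx² − (Σx)² = 8·292 − 44² = 2336 − 1936 = 400
S_yy = nΣy² − (Σy)² = 8·249 − (-21)² = 1992 − 441 = 1551
r = S_xy / √(S_xx·S_yy) = -180 / √(400·1551) = -180 / √620400 = -180 / 787.6547 = -0.2285

-0.2285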